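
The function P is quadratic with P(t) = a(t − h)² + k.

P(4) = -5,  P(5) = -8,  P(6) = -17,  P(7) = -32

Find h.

First differences -3, -9, -15; second difference -6 = 2a, so a = -3.
Expanding, the t-coefficient is −2ah = 6h; matching it to the data gives h = 4, and then k = -5.
So P(t) = -3(t − 4)² − 5.
Hence h = 4.

4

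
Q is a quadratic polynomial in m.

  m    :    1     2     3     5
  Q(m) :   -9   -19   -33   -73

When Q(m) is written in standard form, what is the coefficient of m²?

-2

Write Q(m) = am² + bm + c; the 4 given values yield a linear system in the 3 coefficients.
Solving, Q(m) = -2m² - 4m - 3.
The coefficient of m² is -2.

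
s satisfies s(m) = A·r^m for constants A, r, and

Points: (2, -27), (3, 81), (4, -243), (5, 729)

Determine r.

-3

Consecutive ratio: 81/(-27) = -3, and -243/81 = -3, so r = -3.
Then A·(-3)^2 = -27 gives A = -3, and s(m) = -3·(-3)^m.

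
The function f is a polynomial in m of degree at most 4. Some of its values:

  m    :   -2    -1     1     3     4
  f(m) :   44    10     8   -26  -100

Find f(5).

Write f(m) = am^4 + bm³ + cm² + dm + e; the 5 given values yield a linear system in the 5 coefficients.
Solving, the leading coefficient vanishes, and f(m) = -3m³ + 5m² + 2m + 4.
Then f(5) = -236.

-236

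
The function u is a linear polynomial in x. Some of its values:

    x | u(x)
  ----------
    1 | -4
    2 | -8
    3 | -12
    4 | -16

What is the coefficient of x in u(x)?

-4

First differences: -4, -4, -4.
Level-1 differences are constant, so u has degree 1.
Fitting a degree-1 polynomial gives u(x) = -4x.
The coefficient of x is -4.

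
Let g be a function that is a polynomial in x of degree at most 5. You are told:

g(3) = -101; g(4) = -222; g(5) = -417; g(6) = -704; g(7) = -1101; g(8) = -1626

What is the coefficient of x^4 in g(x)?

0

Write g(x) = ax^5 + bx^4 + cx³ + dx² + ex + p; the 6 given values yield a linear system in the 6 coefficients.
Solving, the top 2 coefficients vanish, and g(x) = -3x³ - x² - 3x - 2.
The coefficient of x^4 is 0.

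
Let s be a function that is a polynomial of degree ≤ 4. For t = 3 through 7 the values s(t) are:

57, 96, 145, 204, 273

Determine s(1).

First differences: 39, 49, 59, 69. Second differences: 10, 10, 10.
Level-2 differences are constant, so s has degree 2.
Fitting a degree-2 polynomial gives s(t) = 5t² + 4t.
Then s(1) = 9.

9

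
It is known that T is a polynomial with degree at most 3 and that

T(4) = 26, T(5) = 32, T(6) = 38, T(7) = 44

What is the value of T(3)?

20

Write T(x) = ax³ + bx² + cx + d; the 4 given values yield a linear system in the 4 coefficients.
Solving, the top 2 coefficients vanish, and T(x) = 6x + 2.
Then T(3) = 20.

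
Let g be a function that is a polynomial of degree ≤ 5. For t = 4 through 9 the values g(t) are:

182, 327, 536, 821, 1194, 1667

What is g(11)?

First differences: 145, 209, 285, 373, 473. Second differences: 64, 76, 88, 100. Third differences: 12, 12, 12.
Level-3 differences are constant, so g has degree 3.
Fitting a degree-3 polynomial gives g(t) = 2t³ + 2t² + 5t + 2.
Then g(11) = 2961.

2961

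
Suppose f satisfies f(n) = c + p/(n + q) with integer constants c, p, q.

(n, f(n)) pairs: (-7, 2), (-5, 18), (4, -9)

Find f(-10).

(f(n) − c)(n + q) = p for each data point; the three points give a linear system in c and q, then p follows.
Solving: c = -6, q = 4, p = -24, so f(n) = -6 − 24/(n + 4).
Then f(-10) = -6 − 24/(-6) = -2.

-2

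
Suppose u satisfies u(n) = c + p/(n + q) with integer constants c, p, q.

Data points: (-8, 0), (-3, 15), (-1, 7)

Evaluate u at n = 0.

6

(u(n) − c)(n + q) = p for each data point; the three points give a linear system in c and q, then p follows.
Solving: c = 3, q = 4, p = 12, so u(n) = 3 + 12/(n + 4).
Then u(0) = 3 + 12/4 = 6.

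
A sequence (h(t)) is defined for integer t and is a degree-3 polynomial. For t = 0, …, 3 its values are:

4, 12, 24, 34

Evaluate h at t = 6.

-8

Write h(t) = at³ + bt² + ct + d; the 4 given values yield a linear system in the 4 coefficients.
Solving, h(t) = -t³ + 5t² + 4t + 4.
Then h(6) = -8.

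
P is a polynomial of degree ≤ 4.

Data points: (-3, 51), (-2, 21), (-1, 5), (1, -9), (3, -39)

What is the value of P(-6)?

Write P(n) = an^4 + bn³ + cn² + dn + e; the 5 given values yield a linear system in the 5 coefficients.
Solving, the leading coefficient vanishes, and P(n) = -n³ + n² - 6n - 3.
Then P(-6) = 285.

285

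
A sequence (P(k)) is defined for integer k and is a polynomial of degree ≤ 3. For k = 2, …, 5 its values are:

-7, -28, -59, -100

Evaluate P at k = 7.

-212

First differences: -21, -31, -41. Second differences: -10, -10.
Level-2 differences are constant, so P has degree 2.
Fitting a degree-2 polynomial gives P(k) = -5k² + 4k + 5.
Then P(7) = -212.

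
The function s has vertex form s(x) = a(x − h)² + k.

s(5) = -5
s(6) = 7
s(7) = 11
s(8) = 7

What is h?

First differences 12, 4, -4; second difference -8 = 2a, so a = -4.
Expanding, the x-coefficient is −2ah = 8h; matching it to the data gives h = 7, and then k = 11.
So s(x) = -4(x − 7)² + 11.
Hence h = 7.

7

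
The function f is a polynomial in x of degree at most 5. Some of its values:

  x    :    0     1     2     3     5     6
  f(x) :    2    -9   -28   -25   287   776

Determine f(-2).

Write f(x) = ax^5 + bx^4 + cx³ + dx² + ex + p; the 6 given values yield a linear system in the 6 coefficients.
Solving, the leading coefficient vanishes, and f(x) = x^4 - x³ - 8x² - 3x + 2.
Then f(-2) = 0.

0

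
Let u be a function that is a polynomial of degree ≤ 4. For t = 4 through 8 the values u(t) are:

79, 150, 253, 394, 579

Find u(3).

34

First differences: 71, 103, 141, 185. Second differences: 32, 38, 44. Third differences: 6, 6.
Level-3 differences are constant, so u has degree 3.
Fitting a degree-3 polynomial gives u(t) = t³ + t² + t - 5.
Then u(3) = 34.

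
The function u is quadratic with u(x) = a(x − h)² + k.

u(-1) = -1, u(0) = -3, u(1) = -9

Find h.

-1

First differences -2, -6; second difference -4 = 2a, so a = -2.
Expanding, the x-coefficient is −2ah = 4h; matching it to the data gives h = -1, and then k = -1.
So u(x) = -2(x + 1)² − 1.
Hence h = -1.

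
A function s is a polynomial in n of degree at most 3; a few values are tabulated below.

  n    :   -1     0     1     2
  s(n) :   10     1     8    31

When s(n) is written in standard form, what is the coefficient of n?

-1

First differences: -9, 7, 23. Second differences: 16, 16.
Level-2 differences are constant, so s has degree 2.
Fitting a degree-2 polynomial gives s(n) = 8n² - n + 1.
The coefficient of n is -1.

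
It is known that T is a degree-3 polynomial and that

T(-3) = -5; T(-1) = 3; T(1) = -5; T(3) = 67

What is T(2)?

15

Write T(t) = at³ + bt² + ct + d; the 4 given values yield a linear system in the 4 coefficients.
Solving, T(t) = 2t³ + 4t² - 6t - 5.
Then T(2) = 15.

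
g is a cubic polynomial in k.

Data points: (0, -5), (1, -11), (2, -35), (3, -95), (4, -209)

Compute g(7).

-1055

First differences: -6, -24, -60, -114. Second differences: -18, -36, -54. Third differences: -18, -18.
Level-3 differences are constant, so g has degree 3.
Fitting a degree-3 polynomial gives g(k) = -3k³ - 3k - 5.
Then g(7) = -1055.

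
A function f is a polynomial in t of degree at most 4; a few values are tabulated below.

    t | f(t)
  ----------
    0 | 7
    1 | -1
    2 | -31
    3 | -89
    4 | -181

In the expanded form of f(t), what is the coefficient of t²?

-8

First differences: -8, -30, -58, -92. Second differences: -22, -28, -34. Third differences: -6, -6.
Level-3 differences are constant, so f has degree 3.
Fitting a degree-3 polynomial gives f(t) = -t³ - 8t² + t + 7.
The coefficient of t² is -8.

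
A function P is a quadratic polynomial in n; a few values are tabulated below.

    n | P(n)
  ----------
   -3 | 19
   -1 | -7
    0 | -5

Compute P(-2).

1

Write P(n) = an² + bn + c; the 3 given values yield a linear system in the 3 coefficients.
Solving, P(n) = 5n² + 7n - 5.
Then P(-2) = 1.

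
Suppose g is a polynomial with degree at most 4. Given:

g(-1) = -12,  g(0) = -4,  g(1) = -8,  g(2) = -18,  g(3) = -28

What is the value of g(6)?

First differences: 8, -4, -10, -10. Second differences: -12, -6, 0. Third differences: 6, 6.
Level-3 differences are constant, so g has degree 3.
Fitting a degree-3 polynomial gives g(n) = n³ - 6n² + n - 4.
Then g(6) = 2.

2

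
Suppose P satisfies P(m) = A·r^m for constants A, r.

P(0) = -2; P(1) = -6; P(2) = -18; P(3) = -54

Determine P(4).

-162

Consecutive ratio: -6/(-2) = 3, and -18/(-6) = 3, so r = 3.
Then A·3^0 = -2 gives A = -2, and P(m) = -2·3^m.
P(4) = -2·3^4 = -162.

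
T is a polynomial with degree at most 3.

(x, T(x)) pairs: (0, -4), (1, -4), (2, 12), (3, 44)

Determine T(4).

Write T(x) = ax³ + bx² + cx + d; the 4 given values yield a linear system in the 4 coefficients.
Solving, the leading coefficient vanishes, and T(x) = 8x² - 8x - 4.
Then T(4) = 92.

92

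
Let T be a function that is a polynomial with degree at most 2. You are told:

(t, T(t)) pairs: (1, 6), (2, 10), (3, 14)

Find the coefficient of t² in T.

Write T(t) = at² + bt + c; the 3 given values yield a linear system in the 3 coefficients.
Solving, the leading coefficient vanishes, and T(t) = 4t + 2.
The coefficient of t² is 0.

0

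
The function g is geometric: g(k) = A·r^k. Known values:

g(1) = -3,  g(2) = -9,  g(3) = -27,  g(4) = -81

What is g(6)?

Consecutive ratio: -9/(-3) = 3, and -27/(-9) = 3, so r = 3.
Then A·3^1 = -3 gives A = -1, and g(k) = -1·3^k.
g(6) = -1·3^6 = -729.

-729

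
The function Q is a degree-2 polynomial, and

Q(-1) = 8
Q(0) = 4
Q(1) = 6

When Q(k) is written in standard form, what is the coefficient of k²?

Write Q(k) = ak² + bk + c; the 3 given values yield a linear system in the 3 coefficients.
Solving, Q(k) = 3k² - k + 4.
The coefficient of k² is 3.

3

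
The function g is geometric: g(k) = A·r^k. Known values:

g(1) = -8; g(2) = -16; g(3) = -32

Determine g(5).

-128

Consecutive ratio: -16/(-8) = 2, and -32/(-16) = 2, so r = 2.
Then A·2^1 = -8 gives A = -4, and g(k) = -4·2^k.
g(5) = -4·2^5 = -128.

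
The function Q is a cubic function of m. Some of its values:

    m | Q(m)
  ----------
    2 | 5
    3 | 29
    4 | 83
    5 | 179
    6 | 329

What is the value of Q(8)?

839

Write Q(m) = am³ + bm² + cm + d; the 5 given values yield a linear system in the 4 coefficients.
Solving, Q(m) = 2m³ - 3m² + m - 1.
Then Q(8) = 839.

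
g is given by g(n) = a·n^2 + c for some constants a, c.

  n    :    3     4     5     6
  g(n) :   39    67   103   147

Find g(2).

19

From g(3) = 39 and g(4) = 67: 9a + c = 39 and 16a + c = 67.
Subtracting: 7a = 28, so a = 4; then c = 39 − 4·9 = 3.
So g(n) = 4n² + 3, and g(2) = 19.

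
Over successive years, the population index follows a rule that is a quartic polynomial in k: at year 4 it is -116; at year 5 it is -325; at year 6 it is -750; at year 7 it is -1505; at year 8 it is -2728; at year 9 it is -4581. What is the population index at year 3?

Write the value at k as h(k).
Write h(k) = ak^4 + bk³ + ck² + dk + e; the 6 given values yield a linear system in the 5 coefficients.
Solving, h(k) = -k^4 + 3k³ - 2k² - 5k.
Then h(3) = -33.

-33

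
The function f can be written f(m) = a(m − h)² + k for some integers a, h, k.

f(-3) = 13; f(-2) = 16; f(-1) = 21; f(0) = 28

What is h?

-4

First differences 3, 5, 7; second difference 2 = 2a, so a = 1.
Expanding, the m-coefficient is −2ah = -2h; matching it to the data gives h = -4, and then k = 12.
So f(m) = 1(m + 4)² + 12.
Hence h = -4.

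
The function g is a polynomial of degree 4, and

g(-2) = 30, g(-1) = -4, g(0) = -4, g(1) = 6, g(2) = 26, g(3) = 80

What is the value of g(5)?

Write g(t) = at^4 + bt³ + ct² + dt + e; the 6 given values yield a linear system in the 5 coefficients.
Solving, g(t) = t^4 - 2t³ + 4t² + 7t - 4.
Then g(5) = 506.

506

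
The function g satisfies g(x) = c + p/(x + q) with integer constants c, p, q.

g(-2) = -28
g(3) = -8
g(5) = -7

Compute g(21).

-5

(g(x) − c)(x + q) = p for each data point; the three points give a linear system in c and q, then p follows.
Solving: c = -4, q = 3, p = -24, so g(x) = -4 − 24/(x + 3).
Then g(21) = -4 − 24/24 = -5.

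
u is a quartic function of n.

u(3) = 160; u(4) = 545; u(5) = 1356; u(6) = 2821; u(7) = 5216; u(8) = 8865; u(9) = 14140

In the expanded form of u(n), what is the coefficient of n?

-4

First differences: 385, 811, 1465, 2395, 3649, 5275. Second differences: 426, 654, 930, 1254, 1626. Third differences: 228, 276, 324, 372. Fourth differences: 48, 48, 48.
Level-4 differences are constant, so u has degree 4.
Fitting a degree-4 polynomial gives u(n) = 2n^4 + 2n³ - 5n² - 4n + 1.
The coefficient of n is -4.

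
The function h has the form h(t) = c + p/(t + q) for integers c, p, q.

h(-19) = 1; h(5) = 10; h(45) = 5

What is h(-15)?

0

(h(t) − c)(t + q) = p for each data point; the three points give a linear system in c and q, then p follows.
Solving: c = 4, q = 3, p = 48, so h(t) = 4 + 48/(t + 3).
Then h(-15) = 4 + 48/(-12) = 0.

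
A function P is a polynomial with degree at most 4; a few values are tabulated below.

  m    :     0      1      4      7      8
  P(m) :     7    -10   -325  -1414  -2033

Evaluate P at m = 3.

-158

Write P(m) = am^4 + bm³ + cm² + dm + e; the 5 given values yield a linear system in the 5 coefficients.
Solving, the leading coefficient vanishes, and P(m) = -3m³ - 7m² - 7m + 7.
Then P(3) = -158.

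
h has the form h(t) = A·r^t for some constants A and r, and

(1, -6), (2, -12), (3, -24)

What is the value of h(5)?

Consecutive ratio: -12/(-6) = 2, and -24/(-12) = 2, so r = 2.
Then A·2^1 = -6 gives A = -3, and h(t) = -3·2^t.
h(5) = -3·2^5 = -96.

-96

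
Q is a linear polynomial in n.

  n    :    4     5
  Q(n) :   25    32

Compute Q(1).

Write Q(n) = an + b; the 2 given values yield a linear system in the 2 coefficients.
Solving, Q(n) = 7n - 3.
Then Q(1) = 4.

4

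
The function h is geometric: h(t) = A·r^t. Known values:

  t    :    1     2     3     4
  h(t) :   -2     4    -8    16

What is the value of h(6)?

64

Consecutive ratio: 4/(-2) = -2, and -8/4 = -2, so r = -2.
Then A·(-2)^1 = -2 gives A = 1, and h(t) = 1·(-2)^t.
h(6) = 1·(-2)^6 = 64.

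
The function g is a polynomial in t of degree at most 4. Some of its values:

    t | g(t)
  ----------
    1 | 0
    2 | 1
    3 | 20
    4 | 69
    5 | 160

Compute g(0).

First differences: 1, 19, 49, 91. Second differences: 18, 30, 42. Third differences: 12, 12.
Level-3 differences are constant, so g has degree 3.
Fitting a degree-3 polynomial gives g(t) = 2t³ - 3t² - 4t + 5.
Then g(0) = 5.

5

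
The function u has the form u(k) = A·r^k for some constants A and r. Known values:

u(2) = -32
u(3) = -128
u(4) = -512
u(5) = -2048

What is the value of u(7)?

Consecutive ratio: -128/(-32) = 4, and -512/(-128) = 4, so r = 4.
Then A·4^2 = -32 gives A = -2, and u(k) = -2·4^k.
u(7) = -2·4^7 = -32768.

-32768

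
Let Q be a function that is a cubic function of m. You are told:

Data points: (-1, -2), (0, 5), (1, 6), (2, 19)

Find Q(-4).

Write Q(m) = am³ + bm² + cm + d; the 4 given values yield a linear system in the 4 coefficients.
Solving, Q(m) = 3m³ - 3m² + m + 5.
Then Q(-4) = -239.

-239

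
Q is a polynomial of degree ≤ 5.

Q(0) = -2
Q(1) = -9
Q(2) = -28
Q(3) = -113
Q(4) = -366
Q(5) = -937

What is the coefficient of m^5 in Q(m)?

0

First differences: -7, -19, -85, -253, -571. Second differences: -12, -66, -168, -318. Third differences: -54, -102, -150. Fourth differences: -48, -48.
Level-4 differences are constant, so Q has degree 4.
Fitting a degree-4 polynomial gives Q(m) = -2m^4 + 3m³ - m² - 7m - 2.
The coefficient of m^5 is 0.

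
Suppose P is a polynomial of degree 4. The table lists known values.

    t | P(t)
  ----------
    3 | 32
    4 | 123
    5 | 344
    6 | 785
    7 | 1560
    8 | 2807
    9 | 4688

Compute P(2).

5

First differences: 91, 221, 441, 775, 1247, 1881. Second differences: 130, 220, 334, 472, 634. Third differences: 90, 114, 138, 162. Fourth differences: 24, 24, 24.
Level-4 differences are constant, so P has degree 4.
Fitting a degree-4 polynomial gives P(t) = t^4 - 3t³ + 4t² - t - 1.
Then P(2) = 5.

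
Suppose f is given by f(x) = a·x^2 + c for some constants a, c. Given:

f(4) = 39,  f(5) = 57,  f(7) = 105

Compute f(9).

169

From f(4) = 39 and f(5) = 57: 16a + c = 39 and 25a + c = 57.
Subtracting: 9a = 18, so a = 2; then c = 39 − 2·16 = 7.
So f(x) = 2x² + 7, and f(9) = 169.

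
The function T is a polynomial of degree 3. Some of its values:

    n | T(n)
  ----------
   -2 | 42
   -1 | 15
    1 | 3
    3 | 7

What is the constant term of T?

Write T(n) = an³ + bn² + cn + d; the 4 given values yield a linear system in the 4 coefficients.
Solving, T(n) = -n³ + 5n² - 5n + 4.
The constant term is T(0) = 4.

4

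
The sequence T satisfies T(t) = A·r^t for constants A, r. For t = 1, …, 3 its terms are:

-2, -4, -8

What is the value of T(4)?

-16

Consecutive ratio: -4/(-2) = 2, and -8/(-4) = 2, so r = 2.
Then A·2^1 = -2 gives A = -1, and T(t) = -1·2^t.
T(4) = -1·2^4 = -16.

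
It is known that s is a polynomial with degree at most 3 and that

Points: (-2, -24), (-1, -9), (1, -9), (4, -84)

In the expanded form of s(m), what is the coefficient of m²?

Write s(m) = am³ + bm² + cm + d; the 4 given values yield a linear system in the 4 coefficients.
Solving, the leading coefficient vanishes, and s(m) = -5m² - 4.
The coefficient of m² is -5.

-5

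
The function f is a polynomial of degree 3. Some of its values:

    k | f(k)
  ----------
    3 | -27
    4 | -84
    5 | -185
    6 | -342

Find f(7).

Write f(k) = ak³ + bk² + ck + d; the 4 given values yield a linear system in the 4 coefficients.
Solving, f(k) = -2k³ + 2k² + 3k.
Then f(7) = -567.

-567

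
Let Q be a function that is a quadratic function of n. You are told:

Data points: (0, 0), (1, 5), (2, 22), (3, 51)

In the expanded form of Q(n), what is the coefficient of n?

-1

Write Q(n) = an² + bn + c; the 4 given values yield a linear system in the 3 coefficients.
Solving, Q(n) = 6n² - n.
The coefficient of n is -1.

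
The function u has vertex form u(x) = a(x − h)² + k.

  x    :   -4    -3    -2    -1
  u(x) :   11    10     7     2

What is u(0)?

-5

First differences -1, -3, -5; second difference -2 = 2a, so a = -1.
Expanding, the x-coefficient is −2ah = 2h; matching it to the data gives h = -4, and then k = 11.
So u(x) = -1(x + 4)² + 11.
u(0) = -1·4² + 11 = -5.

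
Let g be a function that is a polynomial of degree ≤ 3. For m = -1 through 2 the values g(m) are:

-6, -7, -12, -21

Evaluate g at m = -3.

First differences: -1, -5, -9. Second differences: -4, -4.
Level-2 differences are constant, so g has degree 2.
Fitting a degree-2 polynomial gives g(m) = -2m² - 3m - 7.
Then g(-3) = -16.

-16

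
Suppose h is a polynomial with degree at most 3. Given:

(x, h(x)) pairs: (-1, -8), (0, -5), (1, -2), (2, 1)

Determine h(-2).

-11

First differences: 3, 3, 3.
Level-1 differences are constant, so h has degree 1.
Fitting a degree-1 polynomial gives h(x) = 3x - 5.
Then h(-2) = -11.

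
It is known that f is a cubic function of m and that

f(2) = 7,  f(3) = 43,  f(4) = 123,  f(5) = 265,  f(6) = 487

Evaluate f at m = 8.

First differences: 36, 80, 142, 222. Second differences: 44, 62, 80. Third differences: 18, 18.
Level-3 differences are constant, so f has degree 3.
Fitting a degree-3 polynomial gives f(m) = 3m³ - 5m² + 4m - 5.
Then f(8) = 1243.

1243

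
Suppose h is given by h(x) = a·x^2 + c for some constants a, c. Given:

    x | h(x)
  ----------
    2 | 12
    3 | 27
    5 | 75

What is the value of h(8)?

From h(2) = 12 and h(3) = 27: 4a + c = 12 and 9a + c = 27.
Subtracting: 5a = 15, so a = 3; then c = 12 − 3·4 = 0.
So h(x) = 3x² + 0, and h(8) = 192.

192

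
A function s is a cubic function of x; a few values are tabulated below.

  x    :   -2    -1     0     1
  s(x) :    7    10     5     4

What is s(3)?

Write s(x) = ax³ + bx² + cx + d; the 4 given values yield a linear system in the 4 coefficients.
Solving, s(x) = 2x³ + 2x² - 5x + 5.
Then s(3) = 62.

62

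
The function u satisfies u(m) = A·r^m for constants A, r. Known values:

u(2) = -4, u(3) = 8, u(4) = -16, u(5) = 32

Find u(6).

Consecutive ratio: 8/(-4) = -2, and -16/8 = -2, so r = -2.
Then A·(-2)^2 = -4 gives A = -1, and u(m) = -1·(-2)^m.
u(6) = -1·(-2)^6 = -64.

-64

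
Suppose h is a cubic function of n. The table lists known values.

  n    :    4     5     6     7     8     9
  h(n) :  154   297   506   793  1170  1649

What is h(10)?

2242

First differences: 143, 209, 287, 377, 479. Second differences: 66, 78, 90, 102. Third differences: 12, 12, 12.
Level-3 differences are constant, so h has degree 3.
Extending the table by one column gives the next first difference 593, so h(10) = 1649 + 593 = 2242.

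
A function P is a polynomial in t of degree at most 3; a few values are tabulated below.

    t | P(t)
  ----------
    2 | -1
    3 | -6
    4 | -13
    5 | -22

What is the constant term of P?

First differences: -5, -7, -9. Second differences: -2, -2.
Level-2 differences are constant, so P has degree 2.
Fitting a degree-2 polynomial gives P(t) = -t² + 3.
The constant term is P(0) = 3.

3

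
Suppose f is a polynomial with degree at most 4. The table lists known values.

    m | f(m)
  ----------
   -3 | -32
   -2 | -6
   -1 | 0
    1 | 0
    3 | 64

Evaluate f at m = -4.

-90

Write f(m) = am^4 + bm³ + cm² + dm + e; the 5 given values yield a linear system in the 5 coefficients.
Solving, the leading coefficient vanishes, and f(m) = 2m³ + 2m² - 2m - 2.
Then f(-4) = -90.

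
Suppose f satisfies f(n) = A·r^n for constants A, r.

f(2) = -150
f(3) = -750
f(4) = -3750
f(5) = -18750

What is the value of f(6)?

-93750

Consecutive ratio: -750/(-150) = 5, and -3750/(-750) = 5, so r = 5.
Then A·5^2 = -150 gives A = -6, and f(n) = -6·5^n.
f(6) = -6·5^6 = -93750.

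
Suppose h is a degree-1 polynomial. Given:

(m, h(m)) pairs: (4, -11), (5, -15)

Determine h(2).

Write h(m) = am + b; the 2 given values yield a linear system in the 2 coefficients.
Solving, h(m) = -4m + 5.
Then h(2) = -3.

-3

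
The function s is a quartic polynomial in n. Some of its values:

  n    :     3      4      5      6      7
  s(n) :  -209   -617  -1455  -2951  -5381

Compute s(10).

-21755

Write s(n) = an^4 + bn³ + cn² + dn + e; the 5 given values yield a linear system in the 5 coefficients.
Solving, s(n) = -2n^4 - 2n³ + 3n² - 5n - 5.
Then s(10) = -21755.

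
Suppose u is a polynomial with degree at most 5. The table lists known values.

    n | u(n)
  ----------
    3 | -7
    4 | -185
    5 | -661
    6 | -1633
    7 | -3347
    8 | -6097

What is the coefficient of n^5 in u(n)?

0

First differences: -178, -476, -972, -1714, -2750. Second differences: -298, -496, -742, -1036. Third differences: -198, -246, -294. Fourth differences: -48, -48.
Level-4 differences are constant, so u has degree 4.
Fitting a degree-4 polynomial gives u(n) = -2n^4 + 3n³ + 9n² - 2n - 1.
The coefficient of n^5 is 0.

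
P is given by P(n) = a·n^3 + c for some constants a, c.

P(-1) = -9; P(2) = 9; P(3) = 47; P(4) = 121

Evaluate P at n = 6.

425

From P(-1) = -9 and P(2) = 9: -1a + c = -9 and 8a + c = 9.
Subtracting: 9a = 18, so a = 2; then c = -9 − 2·(-1) = -7.
So P(n) = 2n³ − 7, and P(6) = 425.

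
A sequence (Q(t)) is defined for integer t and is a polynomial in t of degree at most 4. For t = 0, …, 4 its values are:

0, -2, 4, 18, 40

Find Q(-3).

First differences: -2, 6, 14, 22. Second differences: 8, 8, 8.
Level-2 differences are constant, so Q has degree 2.
Fitting a degree-2 polynomial gives Q(t) = 4t² - 6t.
Then Q(-3) = 54.

54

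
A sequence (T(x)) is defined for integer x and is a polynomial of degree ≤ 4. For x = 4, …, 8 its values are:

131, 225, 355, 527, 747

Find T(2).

27

First differences: 94, 130, 172, 220. Second differences: 36, 42, 48. Third differences: 6, 6.
Level-3 differences are constant, so T has degree 3.
Fitting a degree-3 polynomial gives T(x) = x³ + 3x² + 6x - 5.
Then T(2) = 27.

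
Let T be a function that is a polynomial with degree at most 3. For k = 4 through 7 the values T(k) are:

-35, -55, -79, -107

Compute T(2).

-7

First differences: -20, -24, -28. Second differences: -4, -4.
Level-2 differences are constant, so T has degree 2.
Fitting a degree-2 polynomial gives T(k) = -2k² - 2k + 5.
Then T(2) = -7.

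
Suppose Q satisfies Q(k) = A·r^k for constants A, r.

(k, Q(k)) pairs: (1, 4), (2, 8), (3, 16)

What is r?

2

Consecutive ratio: 8/4 = 2, and 16/8 = 2, so r = 2.
Then A·2^1 = 4 gives A = 2, and Q(k) = 2·2^k.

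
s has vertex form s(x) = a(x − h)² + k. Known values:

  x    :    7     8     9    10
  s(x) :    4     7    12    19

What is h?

6

First differences 3, 5, 7; second difference 2 = 2a, so a = 1.
Expanding, the x-coefficient is −2ah = -2h; matching it to the data gives h = 6, and then k = 3.
So s(x) = 1(x − 6)² + 3.
Hence h = 6.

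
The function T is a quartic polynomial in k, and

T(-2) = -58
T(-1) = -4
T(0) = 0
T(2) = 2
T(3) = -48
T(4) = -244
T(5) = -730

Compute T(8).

Write T(k) = ak^4 + bk³ + ck² + dk + e; the 7 given values yield a linear system in the 5 coefficients.
Solving, T(k) = -2k^4 + 4k³ + k² - k.
Then T(8) = -6088.

-6088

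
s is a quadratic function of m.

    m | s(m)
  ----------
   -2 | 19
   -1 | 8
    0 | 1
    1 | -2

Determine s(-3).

First differences: -11, -7, -3. Second differences: 4, 4.
Level-2 differences are constant, so s has degree 2.
Fitting a degree-2 polynomial gives s(m) = 2m² - 5m + 1.
Then s(-3) = 34.

34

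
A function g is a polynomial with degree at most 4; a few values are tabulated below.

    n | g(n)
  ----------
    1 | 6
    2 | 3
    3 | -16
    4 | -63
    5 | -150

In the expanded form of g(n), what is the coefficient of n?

-1

First differences: -3, -19, -47, -87. Second differences: -16, -28, -40. Third differences: -12, -12.
Level-3 differences are constant, so g has degree 3.
Fitting a degree-3 polynomial gives g(n) = -2n³ + 4n² - n + 5.
The coefficient of n is -1.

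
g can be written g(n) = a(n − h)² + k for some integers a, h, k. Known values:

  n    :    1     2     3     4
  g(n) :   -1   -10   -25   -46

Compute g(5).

First differences -9, -15, -21; second difference -6 = 2a, so a = -3.
Expanding, the n-coefficient is −2ah = 6h; matching it to the data gives h = 0, and then k = 2.
So g(n) = -3(n + 0)² + 2.
g(5) = -3·5² + 2 = -73.

-73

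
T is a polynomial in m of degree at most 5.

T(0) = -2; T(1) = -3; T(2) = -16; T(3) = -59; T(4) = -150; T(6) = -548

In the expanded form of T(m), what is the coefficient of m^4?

Write T(m) = am^5 + bm^4 + cm³ + dm² + em + p; the 6 given values yield a linear system in the 6 coefficients.
Solving, the top 2 coefficients vanish, and T(m) = -3m³ + 3m² - m - 2.
The coefficient of m^4 is 0.

0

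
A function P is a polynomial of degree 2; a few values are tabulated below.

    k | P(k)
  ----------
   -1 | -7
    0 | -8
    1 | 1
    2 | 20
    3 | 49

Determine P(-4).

First differences: -1, 9, 19, 29. Second differences: 10, 10, 10.
Level-2 differences are constant, so P has degree 2.
Fitting a degree-2 polynomial gives P(k) = 5k² + 4k - 8.
Then P(-4) = 56.

56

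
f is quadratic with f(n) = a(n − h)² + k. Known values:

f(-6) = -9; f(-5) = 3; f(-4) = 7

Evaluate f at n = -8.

First differences 12, 4; second difference -8 = 2a, so a = -4.
Expanding, the n-coefficient is −2ah = 8h; matching it to the data gives h = -4, and then k = 7.
So f(n) = -4(n + 4)² + 7.
f(-8) = -4·(-4)² + 7 = -57.

-57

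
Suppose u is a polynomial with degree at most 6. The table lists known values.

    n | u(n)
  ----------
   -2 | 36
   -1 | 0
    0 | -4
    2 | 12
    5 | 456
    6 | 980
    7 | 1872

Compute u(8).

3276

Write u(n) = an^6 + bn^5 + cn^4 + dn³ + en² + pn + q; the 7 given values yield a linear system in the 7 coefficients.
Solving, the top 2 coefficients vanish, and u(n) = n^4 - 2n³ + 3n² + 2n - 4.
Then u(8) = 3276.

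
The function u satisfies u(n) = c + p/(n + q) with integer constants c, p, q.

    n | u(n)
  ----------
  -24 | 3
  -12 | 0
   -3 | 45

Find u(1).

13

(u(n) − c)(n + q) = p for each data point; the three points give a linear system in c and q, then p follows.
Solving: c = 5, q = 4, p = 40, so u(n) = 5 + 40/(n + 4).
Then u(1) = 5 + 40/5 = 13.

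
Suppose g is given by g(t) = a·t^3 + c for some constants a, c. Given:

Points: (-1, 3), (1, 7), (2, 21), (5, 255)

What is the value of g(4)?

133

From g(-1) = 3 and g(1) = 7: -1a + c = 3 and 1a + c = 7.
Subtracting: 2a = 4, so a = 2; then c = 3 − 2·(-1) = 5.
So g(t) = 2t³ + 5, and g(4) = 133.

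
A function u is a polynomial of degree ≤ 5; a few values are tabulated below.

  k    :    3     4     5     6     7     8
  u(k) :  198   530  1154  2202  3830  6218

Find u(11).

20102

First differences: 332, 624, 1048, 1628, 2388. Second differences: 292, 424, 580, 760. Third differences: 132, 156, 180. Fourth differences: 24, 24.
Level-4 differences are constant, so u has degree 4.
Fitting a degree-4 polynomial gives u(k) = k^4 + 4k³ + k² + 2k - 6.
Then u(11) = 20102.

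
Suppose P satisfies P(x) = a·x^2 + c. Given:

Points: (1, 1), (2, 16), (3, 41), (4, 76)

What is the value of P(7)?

From P(1) = 1 and P(2) = 16: 1a + c = 1 and 4a + c = 16.
Subtracting: 3a = 15, so a = 5; then c = 1 − 5·1 = -4.
So P(x) = 5x² − 4, and P(7) = 241.

241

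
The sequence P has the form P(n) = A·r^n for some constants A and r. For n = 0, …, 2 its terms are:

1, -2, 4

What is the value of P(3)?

Consecutive ratio: -2/1 = -2, and 4/(-2) = -2, so r = -2.
Then A·(-2)^0 = 1 gives A = 1, and P(n) = 1·(-2)^n.
P(3) = 1·(-2)^3 = -8.

-8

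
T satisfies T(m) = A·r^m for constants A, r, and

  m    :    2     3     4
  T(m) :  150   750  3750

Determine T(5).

Consecutive ratio: 750/150 = 5, and 3750/750 = 5, so r = 5.
Then A·5^2 = 150 gives A = 6, and T(m) = 6·5^m.
T(5) = 6·5^5 = 18750.

18750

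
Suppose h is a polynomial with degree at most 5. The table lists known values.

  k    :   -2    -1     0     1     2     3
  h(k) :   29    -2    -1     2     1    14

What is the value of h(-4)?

427

Write h(k) = ak^5 + bk^4 + ck³ + dk² + ek + p; the 6 given values yield a linear system in the 6 coefficients.
Solving, the leading coefficient vanishes, and h(k) = k^4 - 3k³ + 5k - 1.
Then h(-4) = 427.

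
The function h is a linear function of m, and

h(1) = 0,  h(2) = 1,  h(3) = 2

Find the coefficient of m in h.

1

Write h(m) = am + b; the 3 given values yield a linear system in the 2 coefficients.
Solving, h(m) = m - 1.
The coefficient of m is 1.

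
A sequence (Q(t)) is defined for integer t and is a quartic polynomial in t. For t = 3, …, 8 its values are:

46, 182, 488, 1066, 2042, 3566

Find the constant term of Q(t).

First differences: 136, 306, 578, 976, 1524. Second differences: 170, 272, 398, 548. Third differences: 102, 126, 150. Fourth differences: 24, 24.
Level-4 differences are constant, so Q has degree 4.
Fitting a degree-4 polynomial gives Q(t) = t^4 - t³ - 2t - 2.
The constant term is Q(0) = -2.

-2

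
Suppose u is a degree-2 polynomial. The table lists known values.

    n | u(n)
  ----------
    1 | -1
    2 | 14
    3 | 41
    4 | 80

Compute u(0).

First differences: 15, 27, 39. Second differences: 12, 12.
Level-2 differences are constant, so u has degree 2.
Fitting a degree-2 polynomial gives u(n) = 6n² - 3n - 4.
Then u(0) = -4.

-4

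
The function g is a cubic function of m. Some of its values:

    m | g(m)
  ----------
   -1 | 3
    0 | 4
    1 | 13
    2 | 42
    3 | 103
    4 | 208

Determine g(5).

First differences: 1, 9, 29, 61, 105. Second differences: 8, 20, 32, 44. Third differences: 12, 12, 12.
Level-3 differences are constant, so g has degree 3.
Fitting a degree-3 polynomial gives g(m) = 2m³ + 4m² + 3m + 4.
Then g(5) = 369.

369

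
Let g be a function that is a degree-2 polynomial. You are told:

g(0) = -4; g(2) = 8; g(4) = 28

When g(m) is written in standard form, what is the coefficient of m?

4

Write g(m) = am² + bm + c; the 3 given values yield a linear system in the 3 coefficients.
Solving, g(m) = m² + 4m - 4.
The coefficient of m is 4.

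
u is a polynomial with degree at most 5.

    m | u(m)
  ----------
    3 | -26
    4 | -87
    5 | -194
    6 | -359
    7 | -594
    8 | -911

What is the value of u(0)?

First differences: -61, -107, -165, -235, -317. Second differences: -46, -58, -70, -82. Third differences: -12, -12, -12.
Level-3 differences are constant, so u has degree 3.
Fitting a degree-3 polynomial gives u(m) = -2m³ + m² + 6m + 1.
Then u(0) = 1.

1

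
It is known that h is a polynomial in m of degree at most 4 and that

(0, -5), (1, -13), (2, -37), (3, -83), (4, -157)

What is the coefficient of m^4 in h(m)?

0

Write h(m) = am^4 + bm³ + cm² + dm + e; the 5 given values yield a linear system in the 5 coefficients.
Solving, the leading coefficient vanishes, and h(m) = -m³ - 5m² - 2m - 5.
The coefficient of m^4 is 0.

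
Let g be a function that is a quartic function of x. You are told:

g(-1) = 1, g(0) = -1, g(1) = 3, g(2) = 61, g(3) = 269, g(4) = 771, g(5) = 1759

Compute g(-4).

283

First differences: -2, 4, 58, 208, 502, 988. Second differences: 6, 54, 150, 294, 486. Third differences: 48, 96, 144, 192. Fourth differences: 48, 48, 48.
Level-4 differences are constant, so g has degree 4.
Fitting a degree-4 polynomial gives g(x) = 2x^4 + 4x³ + x² - 3x - 1.
Then g(-4) = 283.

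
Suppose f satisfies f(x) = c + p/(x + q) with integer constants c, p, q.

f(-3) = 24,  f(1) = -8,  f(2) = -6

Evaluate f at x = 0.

(f(x) − c)(x + q) = p for each data point; the three points give a linear system in c and q, then p follows.
Solving: c = 0, q = 2, p = -24, so f(x) = -24/(x + 2).
Then f(0) = 0 − 24/2 = -12.

-12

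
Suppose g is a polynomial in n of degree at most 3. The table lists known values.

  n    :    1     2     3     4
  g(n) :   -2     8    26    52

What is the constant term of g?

Write g(n) = an³ + bn² + cn + d; the 4 given values yield a linear system in the 4 coefficients.
Solving, the leading coefficient vanishes, and g(n) = 4n² - 2n - 4.
The constant term is g(0) = -4.

-4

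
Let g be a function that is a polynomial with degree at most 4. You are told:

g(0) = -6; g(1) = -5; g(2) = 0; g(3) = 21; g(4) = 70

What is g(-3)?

First differences: 1, 5, 21, 49. Second differences: 4, 16, 28. Third differences: 12, 12.
Level-3 differences are constant, so g has degree 3.
Fitting a degree-3 polynomial gives g(n) = 2n³ - 4n² + 3n - 6.
Then g(-3) = -105.

-105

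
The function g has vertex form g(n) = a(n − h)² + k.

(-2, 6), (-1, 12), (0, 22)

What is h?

First differences 6, 10; second difference 4 = 2a, so a = 2.
Expanding, the n-coefficient is −2ah = -4h; matching it to the data gives h = -3, and then k = 4.
So g(n) = 2(n + 3)² + 4.
Hence h = -3.

-3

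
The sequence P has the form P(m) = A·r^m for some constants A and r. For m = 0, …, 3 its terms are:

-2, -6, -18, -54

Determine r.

3

Consecutive ratio: -6/(-2) = 3, and -18/(-6) = 3, so r = 3.
Then A·3^0 = -2 gives A = -2, and P(m) = -2·3^m.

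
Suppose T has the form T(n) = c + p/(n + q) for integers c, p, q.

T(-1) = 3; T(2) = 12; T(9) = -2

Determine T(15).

(T(n) − c)(n + q) = p for each data point; the three points give a linear system in c and q, then p follows.
Solving: c = 0, q = -3, p = -12, so T(n) = -12/(n − 3).
Then T(15) = 0 − 12/12 = -1.

-1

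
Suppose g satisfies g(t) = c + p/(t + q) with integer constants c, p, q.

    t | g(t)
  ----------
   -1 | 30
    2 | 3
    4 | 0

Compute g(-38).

(g(t) − c)(t + q) = p for each data point; the three points give a linear system in c and q, then p follows.
Solving: c = -6, q = 2, p = 36, so g(t) = -6 + 36/(t + 2).
Then g(-38) = -6 + 36/(-36) = -7.

-7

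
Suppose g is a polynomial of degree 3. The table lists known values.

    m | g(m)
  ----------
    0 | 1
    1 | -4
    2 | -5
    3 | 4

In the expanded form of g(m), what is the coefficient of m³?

1

Write g(m) = am³ + bm² + cm + d; the 4 given values yield a linear system in the 4 coefficients.
Solving, g(m) = m³ - m² - 5m + 1.
The coefficient of m³ is 1.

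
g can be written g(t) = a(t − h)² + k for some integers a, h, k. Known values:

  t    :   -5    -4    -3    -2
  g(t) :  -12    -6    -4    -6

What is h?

First differences 6, 2, -2; second difference -4 = 2a, so a = -2.
Expanding, the t-coefficient is −2ah = 4h; matching it to the data gives h = -3, and then k = -4.
So g(t) = -2(t + 3)² − 4.
Hence h = -3.

-3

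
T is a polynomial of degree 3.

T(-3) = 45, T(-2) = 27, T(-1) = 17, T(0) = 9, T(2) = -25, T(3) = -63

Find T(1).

-3

Write T(k) = ak³ + bk² + ck + d; the 6 given values yield a linear system in the 4 coefficients.
Solving, T(k) = -k³ - 2k² - 9k + 9.
Then T(1) = -3.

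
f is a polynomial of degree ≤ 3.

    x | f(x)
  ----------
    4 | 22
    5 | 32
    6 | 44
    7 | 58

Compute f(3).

14

Write f(x) = ax³ + bx² + cx + d; the 4 given values yield a linear system in the 4 coefficients.
Solving, the leading coefficient vanishes, and f(x) = x² + x + 2.
Then f(3) = 14.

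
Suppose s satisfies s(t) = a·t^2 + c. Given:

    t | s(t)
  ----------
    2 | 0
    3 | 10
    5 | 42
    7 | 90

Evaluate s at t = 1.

From s(2) = 0 and s(3) = 10: 4a + c = 0 and 9a + c = 10.
Subtracting: 5a = 10, so a = 2; then c = 0 − 2·4 = -8.
So s(t) = 2t² − 8, and s(1) = -6.

-6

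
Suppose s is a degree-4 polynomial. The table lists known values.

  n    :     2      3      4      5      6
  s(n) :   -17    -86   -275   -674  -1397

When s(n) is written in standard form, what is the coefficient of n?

-5

Write s(n) = an^4 + bn³ + cn² + dn + e; the 5 given values yield a linear system in the 5 coefficients.
Solving, s(n) = -n^4 - n³ + 4n² - 5n + 1.
The coefficient of n is -5.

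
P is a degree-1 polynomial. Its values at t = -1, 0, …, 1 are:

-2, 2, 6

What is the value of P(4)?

18

First differences: 4, 4.
Level-1 differences are constant, so P has degree 1.
Fitting a degree-1 polynomial gives P(t) = 4t + 2.
Then P(4) = 18.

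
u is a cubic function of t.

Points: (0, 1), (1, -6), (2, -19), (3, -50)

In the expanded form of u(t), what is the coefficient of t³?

-2

Write u(t) = at³ + bt² + ct + d; the 4 given values yield a linear system in the 4 coefficients.
Solving, u(t) = -2t³ + 3t² - 8t + 1.
The coefficient of t³ is -2.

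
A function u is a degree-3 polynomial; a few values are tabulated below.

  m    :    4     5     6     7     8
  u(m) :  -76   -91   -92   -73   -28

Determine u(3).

-53

First differences: -15, -1, 19, 45. Second differences: 14, 20, 26. Third differences: 6, 6.
Level-3 differences are constant, so u has degree 3.
Fitting a degree-3 polynomial gives u(m) = m³ - 8m² - 4m + 4.
Then u(3) = -53.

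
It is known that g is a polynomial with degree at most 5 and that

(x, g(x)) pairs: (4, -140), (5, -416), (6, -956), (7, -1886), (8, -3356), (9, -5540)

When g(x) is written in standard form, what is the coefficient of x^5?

First differences: -276, -540, -930, -1470, -2184. Second differences: -264, -390, -540, -714. Third differences: -126, -150, -174. Fourth differences: -24, -24.
Level-4 differences are constant, so g has degree 4.
Fitting a degree-4 polynomial gives g(x) = -x^4 + x³ + 4x² - 4x + 4.
The coefficient of x^5 is 0.

0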